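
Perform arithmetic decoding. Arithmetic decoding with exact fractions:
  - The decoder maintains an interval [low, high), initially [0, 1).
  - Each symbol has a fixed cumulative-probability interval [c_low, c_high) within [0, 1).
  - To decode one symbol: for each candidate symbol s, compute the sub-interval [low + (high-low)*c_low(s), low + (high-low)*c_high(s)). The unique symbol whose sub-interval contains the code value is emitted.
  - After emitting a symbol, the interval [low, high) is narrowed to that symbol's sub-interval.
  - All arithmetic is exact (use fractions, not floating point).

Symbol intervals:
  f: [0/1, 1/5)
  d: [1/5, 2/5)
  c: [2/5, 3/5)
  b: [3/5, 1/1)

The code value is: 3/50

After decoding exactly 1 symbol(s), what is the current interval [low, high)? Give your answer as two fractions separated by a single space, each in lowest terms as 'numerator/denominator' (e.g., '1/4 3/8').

Step 1: interval [0/1, 1/1), width = 1/1 - 0/1 = 1/1
  'f': [0/1 + 1/1*0/1, 0/1 + 1/1*1/5) = [0/1, 1/5) <- contains code 3/50
  'd': [0/1 + 1/1*1/5, 0/1 + 1/1*2/5) = [1/5, 2/5)
  'c': [0/1 + 1/1*2/5, 0/1 + 1/1*3/5) = [2/5, 3/5)
  'b': [0/1 + 1/1*3/5, 0/1 + 1/1*1/1) = [3/5, 1/1)
  emit 'f', narrow to [0/1, 1/5)

Answer: 0/1 1/5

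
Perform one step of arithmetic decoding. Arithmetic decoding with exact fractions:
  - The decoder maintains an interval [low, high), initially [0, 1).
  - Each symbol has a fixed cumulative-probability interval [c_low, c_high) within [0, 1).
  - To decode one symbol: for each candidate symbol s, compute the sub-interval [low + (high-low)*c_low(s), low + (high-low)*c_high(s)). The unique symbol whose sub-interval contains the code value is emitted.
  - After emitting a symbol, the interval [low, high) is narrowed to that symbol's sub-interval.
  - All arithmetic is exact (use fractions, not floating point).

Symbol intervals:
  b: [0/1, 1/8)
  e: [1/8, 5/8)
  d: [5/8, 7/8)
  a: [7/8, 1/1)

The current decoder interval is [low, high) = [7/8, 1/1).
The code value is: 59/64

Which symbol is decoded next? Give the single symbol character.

Answer: e

Derivation:
Interval width = high − low = 1/1 − 7/8 = 1/8
Scaled code = (code − low) / width = (59/64 − 7/8) / 1/8 = 3/8
  b: [0/1, 1/8) 
  e: [1/8, 5/8) ← scaled code falls here ✓
  d: [5/8, 7/8) 
  a: [7/8, 1/1) 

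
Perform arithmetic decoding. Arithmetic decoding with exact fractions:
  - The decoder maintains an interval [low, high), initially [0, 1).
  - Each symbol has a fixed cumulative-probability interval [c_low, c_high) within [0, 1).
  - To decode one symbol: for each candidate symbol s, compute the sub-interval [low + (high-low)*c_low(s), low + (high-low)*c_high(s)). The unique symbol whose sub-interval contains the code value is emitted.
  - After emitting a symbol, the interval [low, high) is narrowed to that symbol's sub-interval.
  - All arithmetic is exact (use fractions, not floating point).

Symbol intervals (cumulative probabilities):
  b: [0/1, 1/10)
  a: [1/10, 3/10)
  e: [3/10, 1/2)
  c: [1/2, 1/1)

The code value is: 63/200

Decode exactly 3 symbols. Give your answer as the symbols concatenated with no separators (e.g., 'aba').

Answer: ebc

Derivation:
Step 1: interval [0/1, 1/1), width = 1/1 - 0/1 = 1/1
  'b': [0/1 + 1/1*0/1, 0/1 + 1/1*1/10) = [0/1, 1/10)
  'a': [0/1 + 1/1*1/10, 0/1 + 1/1*3/10) = [1/10, 3/10)
  'e': [0/1 + 1/1*3/10, 0/1 + 1/1*1/2) = [3/10, 1/2) <- contains code 63/200
  'c': [0/1 + 1/1*1/2, 0/1 + 1/1*1/1) = [1/2, 1/1)
  emit 'e', narrow to [3/10, 1/2)
Step 2: interval [3/10, 1/2), width = 1/2 - 3/10 = 1/5
  'b': [3/10 + 1/5*0/1, 3/10 + 1/5*1/10) = [3/10, 8/25) <- contains code 63/200
  'a': [3/10 + 1/5*1/10, 3/10 + 1/5*3/10) = [8/25, 9/25)
  'e': [3/10 + 1/5*3/10, 3/10 + 1/5*1/2) = [9/25, 2/5)
  'c': [3/10 + 1/5*1/2, 3/10 + 1/5*1/1) = [2/5, 1/2)
  emit 'b', narrow to [3/10, 8/25)
Step 3: interval [3/10, 8/25), width = 8/25 - 3/10 = 1/50
  'b': [3/10 + 1/50*0/1, 3/10 + 1/50*1/10) = [3/10, 151/500)
  'a': [3/10 + 1/50*1/10, 3/10 + 1/50*3/10) = [151/500, 153/500)
  'e': [3/10 + 1/50*3/10, 3/10 + 1/50*1/2) = [153/500, 31/100)
  'c': [3/10 + 1/50*1/2, 3/10 + 1/50*1/1) = [31/100, 8/25) <- contains code 63/200
  emit 'c', narrow to [31/100, 8/25)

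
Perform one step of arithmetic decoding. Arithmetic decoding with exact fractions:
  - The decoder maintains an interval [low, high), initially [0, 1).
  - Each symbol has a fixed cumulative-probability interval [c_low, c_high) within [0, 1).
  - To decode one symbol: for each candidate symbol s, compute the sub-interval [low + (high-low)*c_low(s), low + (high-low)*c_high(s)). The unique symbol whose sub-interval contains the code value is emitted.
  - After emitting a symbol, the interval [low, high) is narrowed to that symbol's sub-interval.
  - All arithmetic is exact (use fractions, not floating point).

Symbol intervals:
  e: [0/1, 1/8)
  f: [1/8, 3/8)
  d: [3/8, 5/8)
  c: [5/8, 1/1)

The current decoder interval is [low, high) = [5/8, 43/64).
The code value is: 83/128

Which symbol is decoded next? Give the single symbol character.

Interval width = high − low = 43/64 − 5/8 = 3/64
Scaled code = (code − low) / width = (83/128 − 5/8) / 3/64 = 1/2
  e: [0/1, 1/8) 
  f: [1/8, 3/8) 
  d: [3/8, 5/8) ← scaled code falls here ✓
  c: [5/8, 1/1) 

Answer: d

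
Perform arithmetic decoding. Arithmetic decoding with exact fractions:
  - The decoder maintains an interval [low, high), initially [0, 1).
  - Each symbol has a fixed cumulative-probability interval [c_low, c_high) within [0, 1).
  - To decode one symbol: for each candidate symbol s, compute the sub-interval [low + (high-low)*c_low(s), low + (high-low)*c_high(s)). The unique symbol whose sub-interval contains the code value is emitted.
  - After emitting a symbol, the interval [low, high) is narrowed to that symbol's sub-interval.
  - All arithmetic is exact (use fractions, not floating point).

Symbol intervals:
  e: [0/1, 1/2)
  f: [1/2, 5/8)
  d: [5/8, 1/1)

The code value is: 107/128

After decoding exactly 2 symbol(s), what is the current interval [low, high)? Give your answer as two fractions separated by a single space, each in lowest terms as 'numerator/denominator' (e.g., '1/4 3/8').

Answer: 13/16 55/64

Derivation:
Step 1: interval [0/1, 1/1), width = 1/1 - 0/1 = 1/1
  'e': [0/1 + 1/1*0/1, 0/1 + 1/1*1/2) = [0/1, 1/2)
  'f': [0/1 + 1/1*1/2, 0/1 + 1/1*5/8) = [1/2, 5/8)
  'd': [0/1 + 1/1*5/8, 0/1 + 1/1*1/1) = [5/8, 1/1) <- contains code 107/128
  emit 'd', narrow to [5/8, 1/1)
Step 2: interval [5/8, 1/1), width = 1/1 - 5/8 = 3/8
  'e': [5/8 + 3/8*0/1, 5/8 + 3/8*1/2) = [5/8, 13/16)
  'f': [5/8 + 3/8*1/2, 5/8 + 3/8*5/8) = [13/16, 55/64) <- contains code 107/128
  'd': [5/8 + 3/8*5/8, 5/8 + 3/8*1/1) = [55/64, 1/1)
  emit 'f', narrow to [13/16, 55/64)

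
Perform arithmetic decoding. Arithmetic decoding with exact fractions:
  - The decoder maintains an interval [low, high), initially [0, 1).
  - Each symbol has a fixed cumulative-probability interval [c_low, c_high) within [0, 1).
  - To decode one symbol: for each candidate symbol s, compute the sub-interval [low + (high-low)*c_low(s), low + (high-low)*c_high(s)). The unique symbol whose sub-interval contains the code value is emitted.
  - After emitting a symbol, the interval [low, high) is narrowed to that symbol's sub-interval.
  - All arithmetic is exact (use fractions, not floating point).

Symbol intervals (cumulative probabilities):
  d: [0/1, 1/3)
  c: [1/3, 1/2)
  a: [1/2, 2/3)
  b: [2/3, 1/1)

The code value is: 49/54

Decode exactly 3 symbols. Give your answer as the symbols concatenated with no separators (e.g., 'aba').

Answer: bbd

Derivation:
Step 1: interval [0/1, 1/1), width = 1/1 - 0/1 = 1/1
  'd': [0/1 + 1/1*0/1, 0/1 + 1/1*1/3) = [0/1, 1/3)
  'c': [0/1 + 1/1*1/3, 0/1 + 1/1*1/2) = [1/3, 1/2)
  'a': [0/1 + 1/1*1/2, 0/1 + 1/1*2/3) = [1/2, 2/3)
  'b': [0/1 + 1/1*2/3, 0/1 + 1/1*1/1) = [2/3, 1/1) <- contains code 49/54
  emit 'b', narrow to [2/3, 1/1)
Step 2: interval [2/3, 1/1), width = 1/1 - 2/3 = 1/3
  'd': [2/3 + 1/3*0/1, 2/3 + 1/3*1/3) = [2/3, 7/9)
  'c': [2/3 + 1/3*1/3, 2/3 + 1/3*1/2) = [7/9, 5/6)
  'a': [2/3 + 1/3*1/2, 2/3 + 1/3*2/3) = [5/6, 8/9)
  'b': [2/3 + 1/3*2/3, 2/3 + 1/3*1/1) = [8/9, 1/1) <- contains code 49/54
  emit 'b', narrow to [8/9, 1/1)
Step 3: interval [8/9, 1/1), width = 1/1 - 8/9 = 1/9
  'd': [8/9 + 1/9*0/1, 8/9 + 1/9*1/3) = [8/9, 25/27) <- contains code 49/54
  'c': [8/9 + 1/9*1/3, 8/9 + 1/9*1/2) = [25/27, 17/18)
  'a': [8/9 + 1/9*1/2, 8/9 + 1/9*2/3) = [17/18, 26/27)
  'b': [8/9 + 1/9*2/3, 8/9 + 1/9*1/1) = [26/27, 1/1)
  emit 'd', narrow to [8/9, 25/27)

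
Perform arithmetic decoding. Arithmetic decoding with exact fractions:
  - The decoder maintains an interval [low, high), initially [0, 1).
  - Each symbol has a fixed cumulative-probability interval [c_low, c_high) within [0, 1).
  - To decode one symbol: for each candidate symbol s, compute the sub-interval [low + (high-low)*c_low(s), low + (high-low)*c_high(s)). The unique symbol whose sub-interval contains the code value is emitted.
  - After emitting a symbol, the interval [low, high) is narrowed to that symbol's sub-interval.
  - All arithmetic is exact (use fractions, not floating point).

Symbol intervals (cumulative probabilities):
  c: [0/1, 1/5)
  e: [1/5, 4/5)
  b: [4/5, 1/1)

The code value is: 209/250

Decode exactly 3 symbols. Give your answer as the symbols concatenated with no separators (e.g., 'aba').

Step 1: interval [0/1, 1/1), width = 1/1 - 0/1 = 1/1
  'c': [0/1 + 1/1*0/1, 0/1 + 1/1*1/5) = [0/1, 1/5)
  'e': [0/1 + 1/1*1/5, 0/1 + 1/1*4/5) = [1/5, 4/5)
  'b': [0/1 + 1/1*4/5, 0/1 + 1/1*1/1) = [4/5, 1/1) <- contains code 209/250
  emit 'b', narrow to [4/5, 1/1)
Step 2: interval [4/5, 1/1), width = 1/1 - 4/5 = 1/5
  'c': [4/5 + 1/5*0/1, 4/5 + 1/5*1/5) = [4/5, 21/25) <- contains code 209/250
  'e': [4/5 + 1/5*1/5, 4/5 + 1/5*4/5) = [21/25, 24/25)
  'b': [4/5 + 1/5*4/5, 4/5 + 1/5*1/1) = [24/25, 1/1)
  emit 'c', narrow to [4/5, 21/25)
Step 3: interval [4/5, 21/25), width = 21/25 - 4/5 = 1/25
  'c': [4/5 + 1/25*0/1, 4/5 + 1/25*1/5) = [4/5, 101/125)
  'e': [4/5 + 1/25*1/5, 4/5 + 1/25*4/5) = [101/125, 104/125)
  'b': [4/5 + 1/25*4/5, 4/5 + 1/25*1/1) = [104/125, 21/25) <- contains code 209/250
  emit 'b', narrow to [104/125, 21/25)

Answer: bcb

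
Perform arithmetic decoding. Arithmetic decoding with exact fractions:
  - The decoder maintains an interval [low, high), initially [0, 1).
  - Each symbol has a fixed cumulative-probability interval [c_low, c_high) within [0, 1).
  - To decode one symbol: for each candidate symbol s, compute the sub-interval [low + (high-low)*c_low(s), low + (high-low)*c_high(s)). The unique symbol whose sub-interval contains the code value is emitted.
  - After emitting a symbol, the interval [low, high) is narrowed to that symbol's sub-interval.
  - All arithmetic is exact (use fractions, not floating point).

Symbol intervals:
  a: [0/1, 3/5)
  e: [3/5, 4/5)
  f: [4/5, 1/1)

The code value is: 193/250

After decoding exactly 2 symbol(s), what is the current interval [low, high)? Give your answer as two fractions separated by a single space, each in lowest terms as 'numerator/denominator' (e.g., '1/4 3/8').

Step 1: interval [0/1, 1/1), width = 1/1 - 0/1 = 1/1
  'a': [0/1 + 1/1*0/1, 0/1 + 1/1*3/5) = [0/1, 3/5)
  'e': [0/1 + 1/1*3/5, 0/1 + 1/1*4/5) = [3/5, 4/5) <- contains code 193/250
  'f': [0/1 + 1/1*4/5, 0/1 + 1/1*1/1) = [4/5, 1/1)
  emit 'e', narrow to [3/5, 4/5)
Step 2: interval [3/5, 4/5), width = 4/5 - 3/5 = 1/5
  'a': [3/5 + 1/5*0/1, 3/5 + 1/5*3/5) = [3/5, 18/25)
  'e': [3/5 + 1/5*3/5, 3/5 + 1/5*4/5) = [18/25, 19/25)
  'f': [3/5 + 1/5*4/5, 3/5 + 1/5*1/1) = [19/25, 4/5) <- contains code 193/250
  emit 'f', narrow to [19/25, 4/5)

Answer: 19/25 4/5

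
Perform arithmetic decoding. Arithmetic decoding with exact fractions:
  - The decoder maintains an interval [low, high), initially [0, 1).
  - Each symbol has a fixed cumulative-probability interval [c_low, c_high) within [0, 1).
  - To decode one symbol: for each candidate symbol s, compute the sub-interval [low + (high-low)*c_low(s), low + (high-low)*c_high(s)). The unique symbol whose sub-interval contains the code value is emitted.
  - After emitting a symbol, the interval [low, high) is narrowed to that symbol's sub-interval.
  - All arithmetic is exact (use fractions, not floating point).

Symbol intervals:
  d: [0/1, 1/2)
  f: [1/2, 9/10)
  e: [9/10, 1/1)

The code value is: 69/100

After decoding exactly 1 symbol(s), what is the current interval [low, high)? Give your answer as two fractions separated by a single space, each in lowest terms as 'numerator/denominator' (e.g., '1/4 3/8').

Step 1: interval [0/1, 1/1), width = 1/1 - 0/1 = 1/1
  'd': [0/1 + 1/1*0/1, 0/1 + 1/1*1/2) = [0/1, 1/2)
  'f': [0/1 + 1/1*1/2, 0/1 + 1/1*9/10) = [1/2, 9/10) <- contains code 69/100
  'e': [0/1 + 1/1*9/10, 0/1 + 1/1*1/1) = [9/10, 1/1)
  emit 'f', narrow to [1/2, 9/10)

Answer: 1/2 9/10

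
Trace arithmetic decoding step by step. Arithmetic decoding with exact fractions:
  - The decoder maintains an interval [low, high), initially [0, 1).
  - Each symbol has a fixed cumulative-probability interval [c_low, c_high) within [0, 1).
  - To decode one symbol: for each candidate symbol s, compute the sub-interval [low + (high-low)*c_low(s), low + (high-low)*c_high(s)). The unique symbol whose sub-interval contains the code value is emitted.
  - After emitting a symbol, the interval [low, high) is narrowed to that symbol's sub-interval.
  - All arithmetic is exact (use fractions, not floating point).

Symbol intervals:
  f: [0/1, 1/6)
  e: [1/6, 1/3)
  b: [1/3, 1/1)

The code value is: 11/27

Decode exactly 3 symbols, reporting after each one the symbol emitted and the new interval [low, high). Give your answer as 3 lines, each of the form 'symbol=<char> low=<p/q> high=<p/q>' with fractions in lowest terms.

Answer: symbol=b low=1/3 high=1/1
symbol=f low=1/3 high=4/9
symbol=b low=10/27 high=4/9

Derivation:
Step 1: interval [0/1, 1/1), width = 1/1 - 0/1 = 1/1
  'f': [0/1 + 1/1*0/1, 0/1 + 1/1*1/6) = [0/1, 1/6)
  'e': [0/1 + 1/1*1/6, 0/1 + 1/1*1/3) = [1/6, 1/3)
  'b': [0/1 + 1/1*1/3, 0/1 + 1/1*1/1) = [1/3, 1/1) <- contains code 11/27
  emit 'b', narrow to [1/3, 1/1)
Step 2: interval [1/3, 1/1), width = 1/1 - 1/3 = 2/3
  'f': [1/3 + 2/3*0/1, 1/3 + 2/3*1/6) = [1/3, 4/9) <- contains code 11/27
  'e': [1/3 + 2/3*1/6, 1/3 + 2/3*1/3) = [4/9, 5/9)
  'b': [1/3 + 2/3*1/3, 1/3 + 2/3*1/1) = [5/9, 1/1)
  emit 'f', narrow to [1/3, 4/9)
Step 3: interval [1/3, 4/9), width = 4/9 - 1/3 = 1/9
  'f': [1/3 + 1/9*0/1, 1/3 + 1/9*1/6) = [1/3, 19/54)
  'e': [1/3 + 1/9*1/6, 1/3 + 1/9*1/3) = [19/54, 10/27)
  'b': [1/3 + 1/9*1/3, 1/3 + 1/9*1/1) = [10/27, 4/9) <- contains code 11/27
  emit 'b', narrow to [10/27, 4/9)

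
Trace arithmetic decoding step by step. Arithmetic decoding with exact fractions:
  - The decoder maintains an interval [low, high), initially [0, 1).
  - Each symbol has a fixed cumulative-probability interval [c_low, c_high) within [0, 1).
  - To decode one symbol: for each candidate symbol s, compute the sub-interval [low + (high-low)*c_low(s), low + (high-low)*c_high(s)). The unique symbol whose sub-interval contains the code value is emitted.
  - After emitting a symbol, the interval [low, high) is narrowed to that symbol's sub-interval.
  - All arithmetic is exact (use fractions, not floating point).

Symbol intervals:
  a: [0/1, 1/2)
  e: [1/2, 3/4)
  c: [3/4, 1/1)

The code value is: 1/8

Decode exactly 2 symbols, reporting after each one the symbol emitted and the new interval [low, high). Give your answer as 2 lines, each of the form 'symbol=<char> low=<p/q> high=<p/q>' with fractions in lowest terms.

Answer: symbol=a low=0/1 high=1/2
symbol=a low=0/1 high=1/4

Derivation:
Step 1: interval [0/1, 1/1), width = 1/1 - 0/1 = 1/1
  'a': [0/1 + 1/1*0/1, 0/1 + 1/1*1/2) = [0/1, 1/2) <- contains code 1/8
  'e': [0/1 + 1/1*1/2, 0/1 + 1/1*3/4) = [1/2, 3/4)
  'c': [0/1 + 1/1*3/4, 0/1 + 1/1*1/1) = [3/4, 1/1)
  emit 'a', narrow to [0/1, 1/2)
Step 2: interval [0/1, 1/2), width = 1/2 - 0/1 = 1/2
  'a': [0/1 + 1/2*0/1, 0/1 + 1/2*1/2) = [0/1, 1/4) <- contains code 1/8
  'e': [0/1 + 1/2*1/2, 0/1 + 1/2*3/4) = [1/4, 3/8)
  'c': [0/1 + 1/2*3/4, 0/1 + 1/2*1/1) = [3/8, 1/2)
  emit 'a', narrow to [0/1, 1/4)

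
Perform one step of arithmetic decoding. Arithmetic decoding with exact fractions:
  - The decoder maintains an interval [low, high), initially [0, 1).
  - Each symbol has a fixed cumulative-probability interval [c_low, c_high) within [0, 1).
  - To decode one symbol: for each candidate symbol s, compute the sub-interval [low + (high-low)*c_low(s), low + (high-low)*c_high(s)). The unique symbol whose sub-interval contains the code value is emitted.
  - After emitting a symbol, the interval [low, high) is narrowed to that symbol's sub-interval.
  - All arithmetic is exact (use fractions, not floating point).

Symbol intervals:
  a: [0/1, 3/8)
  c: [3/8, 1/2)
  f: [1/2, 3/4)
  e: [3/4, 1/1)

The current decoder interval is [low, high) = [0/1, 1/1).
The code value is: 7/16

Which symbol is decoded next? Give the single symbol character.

Interval width = high − low = 1/1 − 0/1 = 1/1
Scaled code = (code − low) / width = (7/16 − 0/1) / 1/1 = 7/16
  a: [0/1, 3/8) 
  c: [3/8, 1/2) ← scaled code falls here ✓
  f: [1/2, 3/4) 
  e: [3/4, 1/1) 

Answer: c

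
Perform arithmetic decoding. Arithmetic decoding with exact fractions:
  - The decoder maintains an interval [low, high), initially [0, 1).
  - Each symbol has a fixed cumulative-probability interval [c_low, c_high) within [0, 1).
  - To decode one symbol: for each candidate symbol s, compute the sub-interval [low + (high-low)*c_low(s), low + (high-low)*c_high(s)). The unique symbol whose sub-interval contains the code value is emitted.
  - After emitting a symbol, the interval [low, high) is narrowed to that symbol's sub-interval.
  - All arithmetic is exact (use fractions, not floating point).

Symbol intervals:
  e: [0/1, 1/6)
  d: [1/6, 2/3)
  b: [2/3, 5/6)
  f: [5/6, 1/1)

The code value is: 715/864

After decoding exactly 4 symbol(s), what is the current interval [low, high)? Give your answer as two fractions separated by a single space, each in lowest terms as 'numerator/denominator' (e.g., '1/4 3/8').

Step 1: interval [0/1, 1/1), width = 1/1 - 0/1 = 1/1
  'e': [0/1 + 1/1*0/1, 0/1 + 1/1*1/6) = [0/1, 1/6)
  'd': [0/1 + 1/1*1/6, 0/1 + 1/1*2/3) = [1/6, 2/3)
  'b': [0/1 + 1/1*2/3, 0/1 + 1/1*5/6) = [2/3, 5/6) <- contains code 715/864
  'f': [0/1 + 1/1*5/6, 0/1 + 1/1*1/1) = [5/6, 1/1)
  emit 'b', narrow to [2/3, 5/6)
Step 2: interval [2/3, 5/6), width = 5/6 - 2/3 = 1/6
  'e': [2/3 + 1/6*0/1, 2/3 + 1/6*1/6) = [2/3, 25/36)
  'd': [2/3 + 1/6*1/6, 2/3 + 1/6*2/3) = [25/36, 7/9)
  'b': [2/3 + 1/6*2/3, 2/3 + 1/6*5/6) = [7/9, 29/36)
  'f': [2/3 + 1/6*5/6, 2/3 + 1/6*1/1) = [29/36, 5/6) <- contains code 715/864
  emit 'f', narrow to [29/36, 5/6)
Step 3: interval [29/36, 5/6), width = 5/6 - 29/36 = 1/36
  'e': [29/36 + 1/36*0/1, 29/36 + 1/36*1/6) = [29/36, 175/216)
  'd': [29/36 + 1/36*1/6, 29/36 + 1/36*2/3) = [175/216, 89/108)
  'b': [29/36 + 1/36*2/3, 29/36 + 1/36*5/6) = [89/108, 179/216) <- contains code 715/864
  'f': [29/36 + 1/36*5/6, 29/36 + 1/36*1/1) = [179/216, 5/6)
  emit 'b', narrow to [89/108, 179/216)
Step 4: interval [89/108, 179/216), width = 179/216 - 89/108 = 1/216
  'e': [89/108 + 1/216*0/1, 89/108 + 1/216*1/6) = [89/108, 1069/1296)
  'd': [89/108 + 1/216*1/6, 89/108 + 1/216*2/3) = [1069/1296, 67/81)
  'b': [89/108 + 1/216*2/3, 89/108 + 1/216*5/6) = [67/81, 1073/1296) <- contains code 715/864
  'f': [89/108 + 1/216*5/6, 89/108 + 1/216*1/1) = [1073/1296, 179/216)
  emit 'b', narrow to [67/81, 1073/1296)

Answer: 67/81 1073/1296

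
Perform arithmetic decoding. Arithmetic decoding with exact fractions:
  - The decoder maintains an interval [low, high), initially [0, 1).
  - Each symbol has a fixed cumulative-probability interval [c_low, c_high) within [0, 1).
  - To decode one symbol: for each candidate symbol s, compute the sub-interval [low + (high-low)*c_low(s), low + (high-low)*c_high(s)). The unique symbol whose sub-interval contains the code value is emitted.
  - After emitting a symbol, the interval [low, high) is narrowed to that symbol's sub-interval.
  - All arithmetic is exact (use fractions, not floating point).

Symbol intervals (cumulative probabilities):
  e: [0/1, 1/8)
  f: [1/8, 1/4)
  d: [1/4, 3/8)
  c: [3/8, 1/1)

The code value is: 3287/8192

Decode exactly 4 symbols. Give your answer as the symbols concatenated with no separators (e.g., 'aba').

Answer: cedc

Derivation:
Step 1: interval [0/1, 1/1), width = 1/1 - 0/1 = 1/1
  'e': [0/1 + 1/1*0/1, 0/1 + 1/1*1/8) = [0/1, 1/8)
  'f': [0/1 + 1/1*1/8, 0/1 + 1/1*1/4) = [1/8, 1/4)
  'd': [0/1 + 1/1*1/4, 0/1 + 1/1*3/8) = [1/4, 3/8)
  'c': [0/1 + 1/1*3/8, 0/1 + 1/1*1/1) = [3/8, 1/1) <- contains code 3287/8192
  emit 'c', narrow to [3/8, 1/1)
Step 2: interval [3/8, 1/1), width = 1/1 - 3/8 = 5/8
  'e': [3/8 + 5/8*0/1, 3/8 + 5/8*1/8) = [3/8, 29/64) <- contains code 3287/8192
  'f': [3/8 + 5/8*1/8, 3/8 + 5/8*1/4) = [29/64, 17/32)
  'd': [3/8 + 5/8*1/4, 3/8 + 5/8*3/8) = [17/32, 39/64)
  'c': [3/8 + 5/8*3/8, 3/8 + 5/8*1/1) = [39/64, 1/1)
  emit 'e', narrow to [3/8, 29/64)
Step 3: interval [3/8, 29/64), width = 29/64 - 3/8 = 5/64
  'e': [3/8 + 5/64*0/1, 3/8 + 5/64*1/8) = [3/8, 197/512)
  'f': [3/8 + 5/64*1/8, 3/8 + 5/64*1/4) = [197/512, 101/256)
  'd': [3/8 + 5/64*1/4, 3/8 + 5/64*3/8) = [101/256, 207/512) <- contains code 3287/8192
  'c': [3/8 + 5/64*3/8, 3/8 + 5/64*1/1) = [207/512, 29/64)
  emit 'd', narrow to [101/256, 207/512)
Step 4: interval [101/256, 207/512), width = 207/512 - 101/256 = 5/512
  'e': [101/256 + 5/512*0/1, 101/256 + 5/512*1/8) = [101/256, 1621/4096)
  'f': [101/256 + 5/512*1/8, 101/256 + 5/512*1/4) = [1621/4096, 813/2048)
  'd': [101/256 + 5/512*1/4, 101/256 + 5/512*3/8) = [813/2048, 1631/4096)
  'c': [101/256 + 5/512*3/8, 101/256 + 5/512*1/1) = [1631/4096, 207/512) <- contains code 3287/8192
  emit 'c', narrow to [1631/4096, 207/512)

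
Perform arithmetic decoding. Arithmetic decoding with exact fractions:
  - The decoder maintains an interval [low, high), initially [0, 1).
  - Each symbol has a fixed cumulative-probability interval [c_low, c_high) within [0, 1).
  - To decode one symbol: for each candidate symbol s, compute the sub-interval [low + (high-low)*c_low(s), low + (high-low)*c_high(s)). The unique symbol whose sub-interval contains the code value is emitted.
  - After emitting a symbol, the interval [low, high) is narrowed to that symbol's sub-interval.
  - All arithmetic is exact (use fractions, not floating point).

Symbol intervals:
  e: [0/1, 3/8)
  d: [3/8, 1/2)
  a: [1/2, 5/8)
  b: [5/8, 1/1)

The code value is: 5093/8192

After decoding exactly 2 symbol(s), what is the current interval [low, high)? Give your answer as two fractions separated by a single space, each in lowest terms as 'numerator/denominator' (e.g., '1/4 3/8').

Answer: 37/64 5/8

Derivation:
Step 1: interval [0/1, 1/1), width = 1/1 - 0/1 = 1/1
  'e': [0/1 + 1/1*0/1, 0/1 + 1/1*3/8) = [0/1, 3/8)
  'd': [0/1 + 1/1*3/8, 0/1 + 1/1*1/2) = [3/8, 1/2)
  'a': [0/1 + 1/1*1/2, 0/1 + 1/1*5/8) = [1/2, 5/8) <- contains code 5093/8192
  'b': [0/1 + 1/1*5/8, 0/1 + 1/1*1/1) = [5/8, 1/1)
  emit 'a', narrow to [1/2, 5/8)
Step 2: interval [1/2, 5/8), width = 5/8 - 1/2 = 1/8
  'e': [1/2 + 1/8*0/1, 1/2 + 1/8*3/8) = [1/2, 35/64)
  'd': [1/2 + 1/8*3/8, 1/2 + 1/8*1/2) = [35/64, 9/16)
  'a': [1/2 + 1/8*1/2, 1/2 + 1/8*5/8) = [9/16, 37/64)
  'b': [1/2 + 1/8*5/8, 1/2 + 1/8*1/1) = [37/64, 5/8) <- contains code 5093/8192
  emit 'b', narrow to [37/64, 5/8)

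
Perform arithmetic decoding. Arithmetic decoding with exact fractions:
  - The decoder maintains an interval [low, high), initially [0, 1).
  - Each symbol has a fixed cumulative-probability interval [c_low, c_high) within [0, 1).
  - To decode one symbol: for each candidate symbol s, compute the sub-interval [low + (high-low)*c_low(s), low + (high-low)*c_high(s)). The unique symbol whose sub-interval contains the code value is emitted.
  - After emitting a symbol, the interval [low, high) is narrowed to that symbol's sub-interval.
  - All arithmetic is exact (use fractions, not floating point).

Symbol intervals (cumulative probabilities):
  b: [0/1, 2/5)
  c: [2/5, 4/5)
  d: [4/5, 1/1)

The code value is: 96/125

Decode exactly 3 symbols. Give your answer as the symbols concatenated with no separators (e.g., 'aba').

Answer: cdc

Derivation:
Step 1: interval [0/1, 1/1), width = 1/1 - 0/1 = 1/1
  'b': [0/1 + 1/1*0/1, 0/1 + 1/1*2/5) = [0/1, 2/5)
  'c': [0/1 + 1/1*2/5, 0/1 + 1/1*4/5) = [2/5, 4/5) <- contains code 96/125
  'd': [0/1 + 1/1*4/5, 0/1 + 1/1*1/1) = [4/5, 1/1)
  emit 'c', narrow to [2/5, 4/5)
Step 2: interval [2/5, 4/5), width = 4/5 - 2/5 = 2/5
  'b': [2/5 + 2/5*0/1, 2/5 + 2/5*2/5) = [2/5, 14/25)
  'c': [2/5 + 2/5*2/5, 2/5 + 2/5*4/5) = [14/25, 18/25)
  'd': [2/5 + 2/5*4/5, 2/5 + 2/5*1/1) = [18/25, 4/5) <- contains code 96/125
  emit 'd', narrow to [18/25, 4/5)
Step 3: interval [18/25, 4/5), width = 4/5 - 18/25 = 2/25
  'b': [18/25 + 2/25*0/1, 18/25 + 2/25*2/5) = [18/25, 94/125)
  'c': [18/25 + 2/25*2/5, 18/25 + 2/25*4/5) = [94/125, 98/125) <- contains code 96/125
  'd': [18/25 + 2/25*4/5, 18/25 + 2/25*1/1) = [98/125, 4/5)
  emit 'c', narrow to [94/125, 98/125)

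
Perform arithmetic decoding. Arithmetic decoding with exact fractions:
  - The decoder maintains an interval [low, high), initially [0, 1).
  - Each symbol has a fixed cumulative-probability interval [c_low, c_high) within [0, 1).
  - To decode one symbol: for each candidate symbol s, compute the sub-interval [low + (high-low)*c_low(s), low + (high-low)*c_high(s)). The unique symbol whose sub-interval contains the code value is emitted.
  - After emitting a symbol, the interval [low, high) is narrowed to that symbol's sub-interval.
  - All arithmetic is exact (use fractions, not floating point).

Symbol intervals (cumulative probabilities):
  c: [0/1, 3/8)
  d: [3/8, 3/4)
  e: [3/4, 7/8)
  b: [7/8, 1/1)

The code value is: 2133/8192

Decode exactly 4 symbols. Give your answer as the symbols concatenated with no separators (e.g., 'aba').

Answer: cdee

Derivation:
Step 1: interval [0/1, 1/1), width = 1/1 - 0/1 = 1/1
  'c': [0/1 + 1/1*0/1, 0/1 + 1/1*3/8) = [0/1, 3/8) <- contains code 2133/8192
  'd': [0/1 + 1/1*3/8, 0/1 + 1/1*3/4) = [3/8, 3/4)
  'e': [0/1 + 1/1*3/4, 0/1 + 1/1*7/8) = [3/4, 7/8)
  'b': [0/1 + 1/1*7/8, 0/1 + 1/1*1/1) = [7/8, 1/1)
  emit 'c', narrow to [0/1, 3/8)
Step 2: interval [0/1, 3/8), width = 3/8 - 0/1 = 3/8
  'c': [0/1 + 3/8*0/1, 0/1 + 3/8*3/8) = [0/1, 9/64)
  'd': [0/1 + 3/8*3/8, 0/1 + 3/8*3/4) = [9/64, 9/32) <- contains code 2133/8192
  'e': [0/1 + 3/8*3/4, 0/1 + 3/8*7/8) = [9/32, 21/64)
  'b': [0/1 + 3/8*7/8, 0/1 + 3/8*1/1) = [21/64, 3/8)
  emit 'd', narrow to [9/64, 9/32)
Step 3: interval [9/64, 9/32), width = 9/32 - 9/64 = 9/64
  'c': [9/64 + 9/64*0/1, 9/64 + 9/64*3/8) = [9/64, 99/512)
  'd': [9/64 + 9/64*3/8, 9/64 + 9/64*3/4) = [99/512, 63/256)
  'e': [9/64 + 9/64*3/4, 9/64 + 9/64*7/8) = [63/256, 135/512) <- contains code 2133/8192
  'b': [9/64 + 9/64*7/8, 9/64 + 9/64*1/1) = [135/512, 9/32)
  emit 'e', narrow to [63/256, 135/512)
Step 4: interval [63/256, 135/512), width = 135/512 - 63/256 = 9/512
  'c': [63/256 + 9/512*0/1, 63/256 + 9/512*3/8) = [63/256, 1035/4096)
  'd': [63/256 + 9/512*3/8, 63/256 + 9/512*3/4) = [1035/4096, 531/2048)
  'e': [63/256 + 9/512*3/4, 63/256 + 9/512*7/8) = [531/2048, 1071/4096) <- contains code 2133/8192
  'b': [63/256 + 9/512*7/8, 63/256 + 9/512*1/1) = [1071/4096, 135/512)
  emit 'e', narrow to [531/2048, 1071/4096)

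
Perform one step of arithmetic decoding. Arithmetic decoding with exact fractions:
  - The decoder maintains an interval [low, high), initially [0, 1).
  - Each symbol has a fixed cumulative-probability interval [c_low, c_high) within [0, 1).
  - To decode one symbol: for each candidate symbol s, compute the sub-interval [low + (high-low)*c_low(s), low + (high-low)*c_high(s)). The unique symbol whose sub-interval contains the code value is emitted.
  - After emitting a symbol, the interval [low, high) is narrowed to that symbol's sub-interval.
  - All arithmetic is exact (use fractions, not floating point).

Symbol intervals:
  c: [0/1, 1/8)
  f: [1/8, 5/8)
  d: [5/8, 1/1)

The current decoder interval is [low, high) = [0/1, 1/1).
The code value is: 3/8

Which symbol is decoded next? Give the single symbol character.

Interval width = high − low = 1/1 − 0/1 = 1/1
Scaled code = (code − low) / width = (3/8 − 0/1) / 1/1 = 3/8
  c: [0/1, 1/8) 
  f: [1/8, 5/8) ← scaled code falls here ✓
  d: [5/8, 1/1) 

Answer: f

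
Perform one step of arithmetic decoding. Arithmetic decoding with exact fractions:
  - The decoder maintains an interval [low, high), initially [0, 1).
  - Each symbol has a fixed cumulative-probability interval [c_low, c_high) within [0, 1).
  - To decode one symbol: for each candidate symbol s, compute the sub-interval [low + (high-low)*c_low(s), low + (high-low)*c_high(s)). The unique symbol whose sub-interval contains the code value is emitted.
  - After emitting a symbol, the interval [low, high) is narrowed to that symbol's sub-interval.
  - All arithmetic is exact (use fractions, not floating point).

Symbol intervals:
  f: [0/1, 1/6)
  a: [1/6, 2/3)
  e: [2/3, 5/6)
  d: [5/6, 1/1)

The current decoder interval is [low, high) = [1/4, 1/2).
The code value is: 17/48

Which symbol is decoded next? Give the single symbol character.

Answer: a

Derivation:
Interval width = high − low = 1/2 − 1/4 = 1/4
Scaled code = (code − low) / width = (17/48 − 1/4) / 1/4 = 5/12
  f: [0/1, 1/6) 
  a: [1/6, 2/3) ← scaled code falls here ✓
  e: [2/3, 5/6) 
  d: [5/6, 1/1) 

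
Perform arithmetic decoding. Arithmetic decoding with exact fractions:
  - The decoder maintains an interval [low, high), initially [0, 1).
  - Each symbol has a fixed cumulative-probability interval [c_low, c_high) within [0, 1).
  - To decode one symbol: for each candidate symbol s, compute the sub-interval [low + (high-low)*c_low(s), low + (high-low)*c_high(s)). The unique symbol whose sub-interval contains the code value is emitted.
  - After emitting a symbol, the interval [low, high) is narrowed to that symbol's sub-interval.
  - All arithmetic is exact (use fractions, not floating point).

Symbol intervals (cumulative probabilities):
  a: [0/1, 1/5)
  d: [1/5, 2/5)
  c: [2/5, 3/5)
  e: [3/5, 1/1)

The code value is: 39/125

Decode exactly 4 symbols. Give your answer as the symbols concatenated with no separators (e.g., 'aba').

Answer: dcec

Derivation:
Step 1: interval [0/1, 1/1), width = 1/1 - 0/1 = 1/1
  'a': [0/1 + 1/1*0/1, 0/1 + 1/1*1/5) = [0/1, 1/5)
  'd': [0/1 + 1/1*1/5, 0/1 + 1/1*2/5) = [1/5, 2/5) <- contains code 39/125
  'c': [0/1 + 1/1*2/5, 0/1 + 1/1*3/5) = [2/5, 3/5)
  'e': [0/1 + 1/1*3/5, 0/1 + 1/1*1/1) = [3/5, 1/1)
  emit 'd', narrow to [1/5, 2/5)
Step 2: interval [1/5, 2/5), width = 2/5 - 1/5 = 1/5
  'a': [1/5 + 1/5*0/1, 1/5 + 1/5*1/5) = [1/5, 6/25)
  'd': [1/5 + 1/5*1/5, 1/5 + 1/5*2/5) = [6/25, 7/25)
  'c': [1/5 + 1/5*2/5, 1/5 + 1/5*3/5) = [7/25, 8/25) <- contains code 39/125
  'e': [1/5 + 1/5*3/5, 1/5 + 1/5*1/1) = [8/25, 2/5)
  emit 'c', narrow to [7/25, 8/25)
Step 3: interval [7/25, 8/25), width = 8/25 - 7/25 = 1/25
  'a': [7/25 + 1/25*0/1, 7/25 + 1/25*1/5) = [7/25, 36/125)
  'd': [7/25 + 1/25*1/5, 7/25 + 1/25*2/5) = [36/125, 37/125)
  'c': [7/25 + 1/25*2/5, 7/25 + 1/25*3/5) = [37/125, 38/125)
  'e': [7/25 + 1/25*3/5, 7/25 + 1/25*1/1) = [38/125, 8/25) <- contains code 39/125
  emit 'e', narrow to [38/125, 8/25)
Step 4: interval [38/125, 8/25), width = 8/25 - 38/125 = 2/125
  'a': [38/125 + 2/125*0/1, 38/125 + 2/125*1/5) = [38/125, 192/625)
  'd': [38/125 + 2/125*1/5, 38/125 + 2/125*2/5) = [192/625, 194/625)
  'c': [38/125 + 2/125*2/5, 38/125 + 2/125*3/5) = [194/625, 196/625) <- contains code 39/125
  'e': [38/125 + 2/125*3/5, 38/125 + 2/125*1/1) = [196/625, 8/25)
  emit 'c', narrow to [194/625, 196/625)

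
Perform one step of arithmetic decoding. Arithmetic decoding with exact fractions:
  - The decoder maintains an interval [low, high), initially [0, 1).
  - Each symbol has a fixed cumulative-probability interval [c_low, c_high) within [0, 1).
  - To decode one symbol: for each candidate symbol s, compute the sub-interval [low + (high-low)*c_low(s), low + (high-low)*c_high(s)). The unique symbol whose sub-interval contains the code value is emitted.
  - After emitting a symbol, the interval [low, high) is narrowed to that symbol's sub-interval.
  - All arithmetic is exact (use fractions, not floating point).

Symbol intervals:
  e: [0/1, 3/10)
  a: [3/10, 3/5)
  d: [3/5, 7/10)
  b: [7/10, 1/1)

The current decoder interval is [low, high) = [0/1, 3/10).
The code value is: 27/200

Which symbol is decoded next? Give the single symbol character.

Answer: a

Derivation:
Interval width = high − low = 3/10 − 0/1 = 3/10
Scaled code = (code − low) / width = (27/200 − 0/1) / 3/10 = 9/20
  e: [0/1, 3/10) 
  a: [3/10, 3/5) ← scaled code falls here ✓
  d: [3/5, 7/10) 
  b: [7/10, 1/1) 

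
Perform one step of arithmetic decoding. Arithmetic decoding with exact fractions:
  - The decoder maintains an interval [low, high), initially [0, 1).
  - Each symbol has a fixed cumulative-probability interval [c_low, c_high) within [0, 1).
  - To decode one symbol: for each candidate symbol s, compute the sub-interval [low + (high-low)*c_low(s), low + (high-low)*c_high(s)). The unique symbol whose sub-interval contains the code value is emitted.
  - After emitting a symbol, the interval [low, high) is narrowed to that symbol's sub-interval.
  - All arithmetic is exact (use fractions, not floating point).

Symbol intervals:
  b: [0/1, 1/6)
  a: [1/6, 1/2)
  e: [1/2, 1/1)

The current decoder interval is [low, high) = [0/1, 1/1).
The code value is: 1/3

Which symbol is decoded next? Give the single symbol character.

Answer: a

Derivation:
Interval width = high − low = 1/1 − 0/1 = 1/1
Scaled code = (code − low) / width = (1/3 − 0/1) / 1/1 = 1/3
  b: [0/1, 1/6) 
  a: [1/6, 1/2) ← scaled code falls here ✓
  e: [1/2, 1/1) 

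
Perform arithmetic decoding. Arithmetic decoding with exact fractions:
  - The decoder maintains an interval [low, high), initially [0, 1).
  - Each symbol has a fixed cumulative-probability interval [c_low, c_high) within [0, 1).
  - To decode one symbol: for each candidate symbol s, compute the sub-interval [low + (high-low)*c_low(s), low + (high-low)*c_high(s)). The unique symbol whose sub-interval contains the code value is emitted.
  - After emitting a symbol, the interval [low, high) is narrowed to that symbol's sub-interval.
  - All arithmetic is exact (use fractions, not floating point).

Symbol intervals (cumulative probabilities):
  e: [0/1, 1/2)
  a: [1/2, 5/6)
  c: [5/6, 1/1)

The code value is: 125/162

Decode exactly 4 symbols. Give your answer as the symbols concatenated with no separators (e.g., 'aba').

Step 1: interval [0/1, 1/1), width = 1/1 - 0/1 = 1/1
  'e': [0/1 + 1/1*0/1, 0/1 + 1/1*1/2) = [0/1, 1/2)
  'a': [0/1 + 1/1*1/2, 0/1 + 1/1*5/6) = [1/2, 5/6) <- contains code 125/162
  'c': [0/1 + 1/1*5/6, 0/1 + 1/1*1/1) = [5/6, 1/1)
  emit 'a', narrow to [1/2, 5/6)
Step 2: interval [1/2, 5/6), width = 5/6 - 1/2 = 1/3
  'e': [1/2 + 1/3*0/1, 1/2 + 1/3*1/2) = [1/2, 2/3)
  'a': [1/2 + 1/3*1/2, 1/2 + 1/3*5/6) = [2/3, 7/9) <- contains code 125/162
  'c': [1/2 + 1/3*5/6, 1/2 + 1/3*1/1) = [7/9, 5/6)
  emit 'a', narrow to [2/3, 7/9)
Step 3: interval [2/3, 7/9), width = 7/9 - 2/3 = 1/9
  'e': [2/3 + 1/9*0/1, 2/3 + 1/9*1/2) = [2/3, 13/18)
  'a': [2/3 + 1/9*1/2, 2/3 + 1/9*5/6) = [13/18, 41/54)
  'c': [2/3 + 1/9*5/6, 2/3 + 1/9*1/1) = [41/54, 7/9) <- contains code 125/162
  emit 'c', narrow to [41/54, 7/9)
Step 4: interval [41/54, 7/9), width = 7/9 - 41/54 = 1/54
  'e': [41/54 + 1/54*0/1, 41/54 + 1/54*1/2) = [41/54, 83/108)
  'a': [41/54 + 1/54*1/2, 41/54 + 1/54*5/6) = [83/108, 251/324) <- contains code 125/162
  'c': [41/54 + 1/54*5/6, 41/54 + 1/54*1/1) = [251/324, 7/9)
  emit 'a', narrow to [83/108, 251/324)

Answer: aaca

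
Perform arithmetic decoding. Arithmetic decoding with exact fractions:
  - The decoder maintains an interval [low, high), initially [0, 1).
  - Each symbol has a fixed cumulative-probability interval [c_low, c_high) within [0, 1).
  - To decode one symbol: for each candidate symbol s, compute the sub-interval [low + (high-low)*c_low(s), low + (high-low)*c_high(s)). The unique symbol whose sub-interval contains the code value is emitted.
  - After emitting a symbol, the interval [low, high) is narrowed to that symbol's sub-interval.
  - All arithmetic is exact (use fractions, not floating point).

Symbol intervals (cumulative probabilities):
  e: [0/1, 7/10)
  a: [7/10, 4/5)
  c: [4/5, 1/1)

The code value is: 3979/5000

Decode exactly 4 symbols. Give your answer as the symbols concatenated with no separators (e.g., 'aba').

Step 1: interval [0/1, 1/1), width = 1/1 - 0/1 = 1/1
  'e': [0/1 + 1/1*0/1, 0/1 + 1/1*7/10) = [0/1, 7/10)
  'a': [0/1 + 1/1*7/10, 0/1 + 1/1*4/5) = [7/10, 4/5) <- contains code 3979/5000
  'c': [0/1 + 1/1*4/5, 0/1 + 1/1*1/1) = [4/5, 1/1)
  emit 'a', narrow to [7/10, 4/5)
Step 2: interval [7/10, 4/5), width = 4/5 - 7/10 = 1/10
  'e': [7/10 + 1/10*0/1, 7/10 + 1/10*7/10) = [7/10, 77/100)
  'a': [7/10 + 1/10*7/10, 7/10 + 1/10*4/5) = [77/100, 39/50)
  'c': [7/10 + 1/10*4/5, 7/10 + 1/10*1/1) = [39/50, 4/5) <- contains code 3979/5000
  emit 'c', narrow to [39/50, 4/5)
Step 3: interval [39/50, 4/5), width = 4/5 - 39/50 = 1/50
  'e': [39/50 + 1/50*0/1, 39/50 + 1/50*7/10) = [39/50, 397/500)
  'a': [39/50 + 1/50*7/10, 39/50 + 1/50*4/5) = [397/500, 199/250) <- contains code 3979/5000
  'c': [39/50 + 1/50*4/5, 39/50 + 1/50*1/1) = [199/250, 4/5)
  emit 'a', narrow to [397/500, 199/250)
Step 4: interval [397/500, 199/250), width = 199/250 - 397/500 = 1/500
  'e': [397/500 + 1/500*0/1, 397/500 + 1/500*7/10) = [397/500, 3977/5000)
  'a': [397/500 + 1/500*7/10, 397/500 + 1/500*4/5) = [3977/5000, 1989/2500)
  'c': [397/500 + 1/500*4/5, 397/500 + 1/500*1/1) = [1989/2500, 199/250) <- contains code 3979/5000
  emit 'c', narrow to [1989/2500, 199/250)

Answer: acac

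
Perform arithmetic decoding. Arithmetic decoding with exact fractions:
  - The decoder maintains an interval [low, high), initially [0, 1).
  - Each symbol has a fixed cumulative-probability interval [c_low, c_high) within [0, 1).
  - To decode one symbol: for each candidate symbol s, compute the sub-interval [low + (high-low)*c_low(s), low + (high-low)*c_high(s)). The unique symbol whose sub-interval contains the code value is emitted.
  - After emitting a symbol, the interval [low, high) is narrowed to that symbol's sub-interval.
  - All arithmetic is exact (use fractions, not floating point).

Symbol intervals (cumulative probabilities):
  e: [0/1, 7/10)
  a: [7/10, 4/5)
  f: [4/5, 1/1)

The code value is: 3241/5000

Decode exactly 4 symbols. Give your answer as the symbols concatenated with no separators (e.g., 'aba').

Step 1: interval [0/1, 1/1), width = 1/1 - 0/1 = 1/1
  'e': [0/1 + 1/1*0/1, 0/1 + 1/1*7/10) = [0/1, 7/10) <- contains code 3241/5000
  'a': [0/1 + 1/1*7/10, 0/1 + 1/1*4/5) = [7/10, 4/5)
  'f': [0/1 + 1/1*4/5, 0/1 + 1/1*1/1) = [4/5, 1/1)
  emit 'e', narrow to [0/1, 7/10)
Step 2: interval [0/1, 7/10), width = 7/10 - 0/1 = 7/10
  'e': [0/1 + 7/10*0/1, 0/1 + 7/10*7/10) = [0/1, 49/100)
  'a': [0/1 + 7/10*7/10, 0/1 + 7/10*4/5) = [49/100, 14/25)
  'f': [0/1 + 7/10*4/5, 0/1 + 7/10*1/1) = [14/25, 7/10) <- contains code 3241/5000
  emit 'f', narrow to [14/25, 7/10)
Step 3: interval [14/25, 7/10), width = 7/10 - 14/25 = 7/50
  'e': [14/25 + 7/50*0/1, 14/25 + 7/50*7/10) = [14/25, 329/500) <- contains code 3241/5000
  'a': [14/25 + 7/50*7/10, 14/25 + 7/50*4/5) = [329/500, 84/125)
  'f': [14/25 + 7/50*4/5, 14/25 + 7/50*1/1) = [84/125, 7/10)
  emit 'e', narrow to [14/25, 329/500)
Step 4: interval [14/25, 329/500), width = 329/500 - 14/25 = 49/500
  'e': [14/25 + 49/500*0/1, 14/25 + 49/500*7/10) = [14/25, 3143/5000)
  'a': [14/25 + 49/500*7/10, 14/25 + 49/500*4/5) = [3143/5000, 399/625)
  'f': [14/25 + 49/500*4/5, 14/25 + 49/500*1/1) = [399/625, 329/500) <- contains code 3241/5000
  emit 'f', narrow to [399/625, 329/500)

Answer: efef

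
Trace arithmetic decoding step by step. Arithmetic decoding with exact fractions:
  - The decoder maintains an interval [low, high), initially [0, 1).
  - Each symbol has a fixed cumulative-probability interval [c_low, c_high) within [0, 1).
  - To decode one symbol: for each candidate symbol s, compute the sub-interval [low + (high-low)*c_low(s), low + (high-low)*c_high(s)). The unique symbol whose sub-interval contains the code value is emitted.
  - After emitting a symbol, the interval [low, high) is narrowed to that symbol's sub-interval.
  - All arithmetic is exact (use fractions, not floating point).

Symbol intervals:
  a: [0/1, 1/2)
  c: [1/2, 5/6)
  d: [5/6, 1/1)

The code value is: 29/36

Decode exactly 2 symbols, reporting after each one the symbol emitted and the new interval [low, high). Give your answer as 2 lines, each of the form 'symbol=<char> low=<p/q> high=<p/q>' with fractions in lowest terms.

Answer: symbol=c low=1/2 high=5/6
symbol=d low=7/9 high=5/6

Derivation:
Step 1: interval [0/1, 1/1), width = 1/1 - 0/1 = 1/1
  'a': [0/1 + 1/1*0/1, 0/1 + 1/1*1/2) = [0/1, 1/2)
  'c': [0/1 + 1/1*1/2, 0/1 + 1/1*5/6) = [1/2, 5/6) <- contains code 29/36
  'd': [0/1 + 1/1*5/6, 0/1 + 1/1*1/1) = [5/6, 1/1)
  emit 'c', narrow to [1/2, 5/6)
Step 2: interval [1/2, 5/6), width = 5/6 - 1/2 = 1/3
  'a': [1/2 + 1/3*0/1, 1/2 + 1/3*1/2) = [1/2, 2/3)
  'c': [1/2 + 1/3*1/2, 1/2 + 1/3*5/6) = [2/3, 7/9)
  'd': [1/2 + 1/3*5/6, 1/2 + 1/3*1/1) = [7/9, 5/6) <- contains code 29/36
  emit 'd', narrow to [7/9, 5/6)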